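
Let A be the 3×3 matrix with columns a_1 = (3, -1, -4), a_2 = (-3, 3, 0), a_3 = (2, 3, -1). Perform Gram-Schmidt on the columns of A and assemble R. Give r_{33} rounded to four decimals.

r_{33} = 3.0000

a_1 = (3, -1, -4); ‖a_1‖ = 5.0990, so q_1 = (0.5883, -0.1961, -0.7845).
q_1·a_2 = 0.5883·(-3) + (-0.1961)·3 + (-0.7845)·0 = -2.3534.
u_2 = a_2 + 2.3534·q_1 = (-1.6154, 2.5385, -1.8462).
‖u_2‖ = 3.5301, so q_2 = (-0.4576, 0.7191, -0.5230).
q_1·a_3 = 0.5883·2 + (-0.1961)·3 + (-0.7845)·(-1) = 1.3728; q_2·a_3 = (-0.4576)·2 + 0.7191·3 + (-0.5230)·(-1) = 1.7650.
u_3 = a_3 − 1.3728·q_1 − 1.7650·q_2 = (2.0000, 2.0000, 1.0000).
r_{33} = ‖u_3‖ = 3.0000.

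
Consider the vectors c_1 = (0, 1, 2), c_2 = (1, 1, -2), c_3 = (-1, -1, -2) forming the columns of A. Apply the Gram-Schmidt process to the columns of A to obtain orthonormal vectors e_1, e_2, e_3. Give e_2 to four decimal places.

e_2 = (0.4880, 0.7807, -0.3904)

c_1 = (0, 1, 2); ‖c_1‖ = 2.2361, so e_1 = (0.0000, 0.4472, 0.8944).
e_1·c_2 = 0.0000·1 + 0.4472·1 + 0.8944·(-2) = -1.3416.
u_2 = c_2 + 1.3416·e_1 = (1.0000, 1.6000, -0.8000).
‖u_2‖ = 2.0494, so e_2 = (0.4880, 0.7807, -0.3904).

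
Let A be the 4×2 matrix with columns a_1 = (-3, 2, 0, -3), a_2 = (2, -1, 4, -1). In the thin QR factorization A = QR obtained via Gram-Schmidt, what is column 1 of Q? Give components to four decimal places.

e_1 = (-0.6396, 0.4264, 0.0000, -0.6396)

e_1 = a_1/‖a_1‖ = (-3, 2, 0, -3)/4.6904 = (-0.6396, 0.4264, 0.0000, -0.6396).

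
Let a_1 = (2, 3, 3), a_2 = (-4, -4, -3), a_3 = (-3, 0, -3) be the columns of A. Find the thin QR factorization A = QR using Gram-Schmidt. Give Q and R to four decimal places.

Q = [[0.4264, -0.8189, -0.3841], [0.6396, -0.0273, 0.7682], [0.6396, 0.5732, -0.5121]], R = [[4.6904, -6.1828, -3.1980], [0.0000, 1.6652, 0.7370], [0.0000, 0.0000, 2.6888]]

a_1 = (2, 3, 3); ‖a_1‖ = 4.6904, so q_1 = (0.4264, 0.6396, 0.6396).
q_1·a_2 = 0.4264·(-4) + 0.6396·(-4) + 0.6396·(-3) = -6.1828.
u_2 = a_2 + 6.1828·q_1 = (-1.3636, -0.0455, 0.9545).
‖u_2‖ = 1.6652, so q_2 = (-0.8189, -0.0273, 0.5732).
q_1·a_3 = 0.4264·(-3) + 0.6396·0 + 0.6396·(-3) = -3.1980; q_2·a_3 = (-0.8189)·(-3) + (-0.0273)·0 + 0.5732·(-3) = 0.7370.
u_3 = a_3 + 3.1980·q_1 − 0.7370·q_2 = (-1.0328, 2.0656, -1.3770).
‖u_3‖ = 2.6888, so q_3 = (-0.3841, 0.7682, -0.5121).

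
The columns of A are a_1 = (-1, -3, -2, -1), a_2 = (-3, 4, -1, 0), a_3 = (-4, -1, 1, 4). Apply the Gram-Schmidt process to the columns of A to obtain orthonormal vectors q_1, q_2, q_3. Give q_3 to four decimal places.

a_1 = (-1, -3, -2, -1); ‖a_1‖ = 3.8730, so q_1 = (-0.2582, -0.7746, -0.5164, -0.2582).
q_1·a_2 = (-0.2582)·(-3) + (-0.7746)·4 + (-0.5164)·(-1) + (-0.2582)·0 = -1.8074.
u_2 = a_2 + 1.8074·q_1 = (-3.4667, 2.6000, -1.9333, -0.4667).
‖u_2‖ = 4.7679, so q_2 = (-0.7271, 0.5453, -0.4055, -0.0979).
q_1·a_3 = (-0.2582)·(-4) + (-0.7746)·(-1) + (-0.5164)·1 + (-0.2582)·4 = 0.2582; q_2·a_3 = (-0.7271)·(-4) + 0.5453·(-1) + (-0.4055)·1 + (-0.0979)·4 = 1.5660.
u_3 = a_3 − 0.2582·q_1 − 1.5660·q_2 = (-2.7947, -1.6540, 1.7683, 4.2199).
‖u_3‖ = 5.6108, so q_3 = (-0.4981, -0.2948, 0.3152, 0.7521).

q_3 = (-0.4981, -0.2948, 0.3152, 0.7521)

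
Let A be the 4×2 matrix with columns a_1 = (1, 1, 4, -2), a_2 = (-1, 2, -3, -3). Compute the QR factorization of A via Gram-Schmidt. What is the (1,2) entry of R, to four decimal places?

r_{12} = -1.0660

a_1 = (1, 1, 4, -2); ‖a_1‖ = 4.6904, so q_1 = (0.2132, 0.2132, 0.8528, -0.4264).
r_{12} = q_1·a_2 = -1.0660.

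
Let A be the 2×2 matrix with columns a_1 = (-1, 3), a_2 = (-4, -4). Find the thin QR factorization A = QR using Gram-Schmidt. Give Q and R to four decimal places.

e_1 = a_1/‖a_1‖ = (-1, 3)/3.1623 = (-0.3162, 0.9487).
r_{12} = e_1·a_2 = -2.5298.
u_2 = a_2 + 2.5298·e_1 = (-4.8000, -1.6000).
‖u_2‖ = 5.0596, so e_2 = (-0.9487, -0.3162).

Q = [[-0.3162, -0.9487], [0.9487, -0.3162]], R = [[3.1623, -2.5298], [0.0000, 5.0596]]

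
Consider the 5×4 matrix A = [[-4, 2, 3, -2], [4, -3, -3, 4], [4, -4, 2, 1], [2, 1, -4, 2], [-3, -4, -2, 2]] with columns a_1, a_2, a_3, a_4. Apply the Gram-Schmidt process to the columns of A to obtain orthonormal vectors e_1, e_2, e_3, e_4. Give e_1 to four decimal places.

e_1 = (-0.5121, 0.5121, 0.5121, 0.2561, -0.3841)

a_1 = (-4, 4, 4, 2, -3); ‖a_1‖ = 7.8102, so e_1 = (-0.5121, 0.5121, 0.5121, 0.2561, -0.3841).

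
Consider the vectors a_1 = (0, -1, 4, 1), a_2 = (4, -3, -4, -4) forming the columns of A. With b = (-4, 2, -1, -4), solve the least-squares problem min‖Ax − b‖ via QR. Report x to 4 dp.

x = (-0.8195, -0.2795)

a_1 = (0, -1, 4, 1); ‖a_1‖ = 4.2426, so e_1 = (0.0000, -0.2357, 0.9428, 0.2357).
e_1·a_2 = 0.0000·4 + (-0.2357)·(-3) + 0.9428·(-4) + 0.2357·(-4) = -4.0069.
u_2 = a_2 + 4.0069·e_1 = (4.0000, -3.9444, -0.2222, -3.0556).
‖u_2‖ = 6.3988, so e_2 = (0.6251, -0.6164, -0.0347, -0.4775).
Qᵀb = (-2.3570, -1.7885).
Back-substitute: x_2 = -1.7885/6.3988 = -0.2795.
x_1 = (-2.3570 + 4.0069·(-0.2795))/4.2426 = -0.8195.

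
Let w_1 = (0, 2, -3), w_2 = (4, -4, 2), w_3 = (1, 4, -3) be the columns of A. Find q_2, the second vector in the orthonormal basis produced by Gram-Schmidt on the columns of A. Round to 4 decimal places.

q_1 = w_1/‖w_1‖ = (0, 2, -3)/3.6056 = (0.0000, 0.5547, -0.8321).
r_{12} = q_1·w_2 = -3.8829.
u_2 = w_2 + 3.8829·q_1 = (4.0000, -1.8462, -1.2308).
‖u_2‖ = 4.5742, so q_2 = (0.8745, -0.4036, -0.2691).

q_2 = (0.8745, -0.4036, -0.2691)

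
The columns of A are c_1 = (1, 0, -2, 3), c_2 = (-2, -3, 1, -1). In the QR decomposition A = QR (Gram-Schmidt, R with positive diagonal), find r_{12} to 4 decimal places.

q_1 = c_1/‖c_1‖ = (1, 0, -2, 3)/3.7417 = (0.2673, 0.0000, -0.5345, 0.8018).
r_{12} = q_1·c_2 = -1.8708.

r_{12} = -1.8708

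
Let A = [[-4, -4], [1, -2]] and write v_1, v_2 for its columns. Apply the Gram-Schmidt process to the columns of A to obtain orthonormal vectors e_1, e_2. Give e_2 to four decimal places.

e_1 = v_1/‖v_1‖ = (-4, 1)/4.1231 = (-0.9701, 0.2425).
r_{12} = e_1·v_2 = 3.3955.
u_2 = v_2 − 3.3955·e_1 = (-0.7059, -2.8235).
‖u_2‖ = 2.9104, so e_2 = (-0.2425, -0.9701).

e_2 = (-0.2425, -0.9701)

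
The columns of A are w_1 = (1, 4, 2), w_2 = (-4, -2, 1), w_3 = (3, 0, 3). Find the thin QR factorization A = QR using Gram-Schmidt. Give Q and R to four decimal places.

w_1 = (1, 4, 2); ‖w_1‖ = 4.5826, so q_1 = (0.2182, 0.8729, 0.4364).
q_1·w_2 = 0.2182·(-4) + 0.8729·(-2) + 0.4364·1 = -2.1822.
u_2 = w_2 + 2.1822·q_1 = (-3.5238, -0.0952, 1.9524).
‖u_2‖ = 4.0297, so q_2 = (-0.8745, -0.0236, 0.4845).
q_1·w_3 = 0.2182·3 + 0.8729·0 + 0.4364·3 = 1.9640; q_2·w_3 = (-0.8745)·3 + (-0.0236)·0 + 0.4845·3 = -1.1699.
u_3 = w_3 − 1.9640·q_1 + 1.1699·q_2 = (1.5484, -1.7419, 2.7097).
‖u_3‖ = 3.5741, so q_3 = (0.4332, -0.4874, 0.7581).

Q = [[0.2182, -0.8745, 0.4332], [0.8729, -0.0236, -0.4874], [0.4364, 0.4845, 0.7581]], R = [[4.5826, -2.1822, 1.9640], [0.0000, 4.0297, -1.1699], [0.0000, 0.0000, 3.5741]]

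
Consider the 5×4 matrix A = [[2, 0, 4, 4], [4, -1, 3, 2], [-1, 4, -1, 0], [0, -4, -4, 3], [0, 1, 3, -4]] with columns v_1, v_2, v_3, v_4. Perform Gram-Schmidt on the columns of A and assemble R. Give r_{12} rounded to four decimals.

e_1 = v_1/‖v_1‖ = (2, 4, -1, 0, 0)/4.5826 = (0.4364, 0.8729, -0.2182, 0.0000, 0.0000).
r_{12} = e_1·v_2 = -1.7457.

r_{12} = -1.7457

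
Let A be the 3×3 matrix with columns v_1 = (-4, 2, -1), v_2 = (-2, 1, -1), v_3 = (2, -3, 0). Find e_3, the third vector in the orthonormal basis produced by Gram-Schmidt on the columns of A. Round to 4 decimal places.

e_1 = v_1/‖v_1‖ = (-4, 2, -1)/4.5826 = (-0.8729, 0.4364, -0.2182).
r_{12} = e_1·v_2 = 2.4004.
u_2 = v_2 − 2.4004·e_1 = (0.0952, -0.0476, -0.4762).
‖u_2‖ = 0.4880, so e_2 = (0.1952, -0.0976, -0.9759).
r_{13} = e_1·v_3 = -3.0551; r_{23} = e_2·v_3 = 0.6831.
u_3 = v_3 + 3.0551·e_1 − 0.6831·e_2 = (-0.8000, -1.6000, 0.0000).
‖u_3‖ = 1.7889, so e_3 = (-0.4472, -0.8944, 0.0000).

e_3 = (-0.4472, -0.8944, 0.0000)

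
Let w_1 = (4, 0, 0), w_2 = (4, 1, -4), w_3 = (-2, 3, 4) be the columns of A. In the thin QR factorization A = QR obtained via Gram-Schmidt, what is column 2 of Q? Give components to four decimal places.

q_2 = (0.0000, 0.2425, -0.9701)

q_1 = w_1/‖w_1‖ = (4, 0, 0)/4.0000 = (1.0000, 0.0000, 0.0000).
r_{12} = q_1·w_2 = 4.0000.
u_2 = w_2 − 4.0000·q_1 = (0.0000, 1.0000, -4.0000).
‖u_2‖ = 4.1231, so q_2 = (0.0000, 0.2425, -0.9701).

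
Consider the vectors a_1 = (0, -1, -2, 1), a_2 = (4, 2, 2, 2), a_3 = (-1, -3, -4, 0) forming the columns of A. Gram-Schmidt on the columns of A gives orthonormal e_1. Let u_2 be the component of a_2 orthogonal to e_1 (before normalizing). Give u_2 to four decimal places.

u_2 = (4.0000, 1.3333, 0.6667, 2.6667)

e_1 = a_1/‖a_1‖ = (0, -1, -2, 1)/2.4495 = (0.0000, -0.4082, -0.8165, 0.4082).
r_{12} = e_1·a_2 = -1.6330.
u_2 = a_2 + 1.6330·e_1 = (4.0000, 1.3333, 0.6667, 2.6667).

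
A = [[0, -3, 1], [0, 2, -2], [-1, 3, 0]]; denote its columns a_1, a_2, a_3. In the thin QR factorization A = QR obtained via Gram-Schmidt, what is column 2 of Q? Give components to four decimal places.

a_1 = (0, 0, -1); ‖a_1‖ = 1.0000, so e_1 = (0.0000, 0.0000, -1.0000).
e_1·a_2 = 0.0000·(-3) + 0.0000·2 + (-1.0000)·3 = -3.0000.
u_2 = a_2 + 3.0000·e_1 = (-3.0000, 2.0000, 0.0000).
‖u_2‖ = 3.6056, so e_2 = (-0.8321, 0.5547, 0.0000).

e_2 = (-0.8321, 0.5547, 0.0000)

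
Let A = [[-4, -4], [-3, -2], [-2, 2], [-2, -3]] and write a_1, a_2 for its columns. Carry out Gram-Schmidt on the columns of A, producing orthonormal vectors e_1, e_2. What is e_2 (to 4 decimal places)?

e_1 = a_1/‖a_1‖ = (-4, -3, -2, -2)/5.7446 = (-0.6963, -0.5222, -0.3482, -0.3482).
r_{12} = e_1·a_2 = 4.1779.
u_2 = a_2 − 4.1779·e_1 = (-1.0909, 0.1818, 3.4545, -1.5455).
‖u_2‖ = 3.9428, so e_2 = (-0.2767, 0.0461, 0.8762, -0.3920).

e_2 = (-0.2767, 0.0461, 0.8762, -0.3920)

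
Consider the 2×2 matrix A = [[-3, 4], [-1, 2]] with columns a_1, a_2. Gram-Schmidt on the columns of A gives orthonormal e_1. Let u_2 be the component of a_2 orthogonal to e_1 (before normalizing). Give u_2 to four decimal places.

u_2 = (-0.2000, 0.6000)

a_1 = (-3, -1); ‖a_1‖ = 3.1623, so e_1 = (-0.9487, -0.3162).
e_1·a_2 = (-0.9487)·4 + (-0.3162)·2 = -4.4272.
u_2 = a_2 + 4.4272·e_1 = (-0.2000, 0.6000).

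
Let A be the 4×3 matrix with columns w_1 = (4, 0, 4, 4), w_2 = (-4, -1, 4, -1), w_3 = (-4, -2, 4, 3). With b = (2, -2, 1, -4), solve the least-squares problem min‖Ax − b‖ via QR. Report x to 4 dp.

x = (0.2784, 1.0821, -1.0863)

w_1 = (4, 0, 4, 4); ‖w_1‖ = 6.9282, so q_1 = (0.5774, 0.0000, 0.5774, 0.5774).
q_1·w_2 = 0.5774·(-4) + 0.0000·(-1) + 0.5774·4 + 0.5774·(-1) = -0.5774.
u_2 = w_2 + 0.5774·q_1 = (-3.6667, -1.0000, 4.3333, -0.6667).
‖u_2‖ = 5.8023, so q_2 = (-0.6319, -0.1723, 0.7468, -0.1149).
q_1·w_3 = 0.5774·(-4) + 0.0000·(-2) + 0.5774·4 + 0.5774·3 = 1.7321; q_2·w_3 = (-0.6319)·(-4) + (-0.1723)·(-2) + 0.7468·4 + (-0.1149)·3 = 5.5151.
u_3 = w_3 − 1.7321·q_1 − 5.5151·q_2 = (-1.5149, -1.0495, -1.1188, 2.6337).
‖u_3‖ = 3.4036, so q_3 = (-0.4451, -0.3084, -0.3287, 0.7738).
Qᵀb = (-0.5774, 0.2872, -3.6974).
Back-substitute: x_3 = -3.6974/3.4036 = -1.0863.
x_2 = (0.2872 − 5.5151·(-1.0863))/5.8023 = 1.0821.
x_1 = (-0.5774 + 0.5774·1.0821 − 1.7321·(-1.0863))/6.9282 = 0.2784.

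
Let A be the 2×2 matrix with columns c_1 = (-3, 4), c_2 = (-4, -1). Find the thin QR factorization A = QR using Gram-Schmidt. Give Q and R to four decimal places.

Q = [[-0.6000, -0.8000], [0.8000, -0.6000]], R = [[5.0000, 1.6000], [0.0000, 3.8000]]

c_1 = (-3, 4); ‖c_1‖ = 5.0000, so q_1 = (-0.6000, 0.8000).
q_1·c_2 = (-0.6000)·(-4) + 0.8000·(-1) = 1.6000.
u_2 = c_2 − 1.6000·q_1 = (-3.0400, -2.2800).
‖u_2‖ = 3.8000, so q_2 = (-0.8000, -0.6000).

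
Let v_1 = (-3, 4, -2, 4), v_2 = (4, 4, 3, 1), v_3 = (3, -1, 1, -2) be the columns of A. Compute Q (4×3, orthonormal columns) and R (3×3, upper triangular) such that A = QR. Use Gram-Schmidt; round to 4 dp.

q_1 = v_1/‖v_1‖ = (-3, 4, -2, 4)/6.7082 = (-0.4472, 0.5963, -0.2981, 0.5963).
r_{12} = q_1·v_2 = 0.2981.
u_2 = v_2 − 0.2981·q_1 = (4.1333, 3.8222, 3.0889, 0.8222).
‖u_2‖ = 6.4739, so q_2 = (0.6385, 0.5904, 0.4771, 0.1270).
r_{13} = q_1·v_3 = -3.4286; r_{23} = q_2·v_3 = 1.5481.
u_3 = v_3 + 3.4286·q_1 − 1.5481·q_2 = (0.4783, 0.1304, -0.7609, -0.1522).
‖u_3‖ = 0.9208, so q_3 = (0.5194, 0.1417, -0.8263, -0.1653).

Q = [[-0.4472, 0.6385, 0.5194], [0.5963, 0.5904, 0.1417], [-0.2981, 0.4771, -0.8263], [0.5963, 0.1270, -0.1653]], R = [[6.7082, 0.2981, -3.4286], [0.0000, 6.4739, 1.5481], [0.0000, 0.0000, 0.9208]]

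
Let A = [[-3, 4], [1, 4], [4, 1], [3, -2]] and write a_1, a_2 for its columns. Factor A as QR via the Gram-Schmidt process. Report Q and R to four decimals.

q_1 = a_1/‖a_1‖ = (-3, 1, 4, 3)/5.9161 = (-0.5071, 0.1690, 0.6761, 0.5071).
r_{12} = q_1·a_2 = -1.6903.
u_2 = a_2 + 1.6903·q_1 = (3.1429, 4.2857, 2.1429, -1.1429).
‖u_2‖ = 5.8432, so q_2 = (0.5379, 0.7335, 0.3667, -0.1956).

Q = [[-0.5071, 0.5379], [0.1690, 0.7335], [0.6761, 0.3667], [0.5071, -0.1956]], R = [[5.9161, -1.6903], [0.0000, 5.8432]]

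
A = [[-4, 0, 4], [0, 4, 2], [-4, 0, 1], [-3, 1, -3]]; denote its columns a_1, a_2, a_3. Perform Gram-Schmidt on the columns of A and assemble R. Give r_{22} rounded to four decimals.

a_1 = (-4, 0, -4, -3); ‖a_1‖ = 6.4031, so e_1 = (-0.6247, 0.0000, -0.6247, -0.4685).
e_1·a_2 = (-0.6247)·0 + 0.0000·4 + (-0.6247)·0 + (-0.4685)·1 = -0.4685.
u_2 = a_2 + 0.4685·e_1 = (-0.2927, 4.0000, -0.2927, 0.7805).
r_{22} = ‖u_2‖ = 4.0964.

r_{22} = 4.0964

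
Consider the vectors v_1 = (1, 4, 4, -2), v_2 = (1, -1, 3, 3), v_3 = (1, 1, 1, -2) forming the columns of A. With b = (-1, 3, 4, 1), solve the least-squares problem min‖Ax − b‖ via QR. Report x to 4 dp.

x = (1.3154, 0.0769, -1.8385)

e_1 = v_1/‖v_1‖ = (1, 4, 4, -2)/6.0828 = (0.1644, 0.6576, 0.6576, -0.3288).
r_{12} = e_1·v_2 = 0.4932.
u_2 = v_2 − 0.4932·e_1 = (0.9189, -1.3243, 2.6757, 3.1622).
‖u_2‖ = 4.4449, so e_2 = (0.2067, -0.2979, 0.6020, 0.7114).
r_{13} = e_1·v_3 = 2.1372; r_{23} = e_2·v_3 = -0.9121.
u_3 = v_3 − 2.1372·e_1 + 0.9121·e_2 = (0.8372, -0.6772, 0.1436, -0.6484).
‖u_3‖ = 1.2651, so e_3 = (0.6618, -0.5352, 0.1135, -0.5125).
Qᵀb = (4.1100, 2.0187, -2.3259).
Back-substitute: x_3 = -2.3259/1.2651 = -1.8385.
x_2 = (2.0187 + 0.9121·(-1.8385))/4.4449 = 0.0769.
x_1 = (4.1100 − 0.4932·0.0769 − 2.1372·(-1.8385))/6.0828 = 1.3154.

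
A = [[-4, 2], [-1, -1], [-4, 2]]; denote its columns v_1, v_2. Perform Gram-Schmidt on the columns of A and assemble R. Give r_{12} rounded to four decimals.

r_{12} = -2.6112

v_1 = (-4, -1, -4); ‖v_1‖ = 5.7446, so q_1 = (-0.6963, -0.1741, -0.6963).
r_{12} = q_1·v_2 = -2.6112.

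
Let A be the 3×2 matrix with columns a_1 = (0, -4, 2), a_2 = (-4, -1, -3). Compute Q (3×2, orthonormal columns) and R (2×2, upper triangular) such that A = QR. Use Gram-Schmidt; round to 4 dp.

a_1 = (0, -4, 2); ‖a_1‖ = 4.4721, so q_1 = (0.0000, -0.8944, 0.4472).
q_1·a_2 = 0.0000·(-4) + (-0.8944)·(-1) + 0.4472·(-3) = -0.4472.
u_2 = a_2 + 0.4472·q_1 = (-4.0000, -1.4000, -2.8000).
‖u_2‖ = 5.0794, so q_2 = (-0.7875, -0.2756, -0.5512).

Q = [[0.0000, -0.7875], [-0.8944, -0.2756], [0.4472, -0.5512]], R = [[4.4721, -0.4472], [0.0000, 5.0794]]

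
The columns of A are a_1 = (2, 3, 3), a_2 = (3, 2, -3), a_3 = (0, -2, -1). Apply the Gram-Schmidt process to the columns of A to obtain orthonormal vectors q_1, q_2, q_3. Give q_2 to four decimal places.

q_2 = (0.5869, 0.3424, -0.7337)

a_1 = (2, 3, 3); ‖a_1‖ = 4.6904, so q_1 = (0.4264, 0.6396, 0.6396).
q_1·a_2 = 0.4264·3 + 0.6396·2 + 0.6396·(-3) = 0.6396.
u_2 = a_2 − 0.6396·q_1 = (2.7273, 1.5909, -3.4091).
‖u_2‖ = 4.6466, so q_2 = (0.5869, 0.3424, -0.7337).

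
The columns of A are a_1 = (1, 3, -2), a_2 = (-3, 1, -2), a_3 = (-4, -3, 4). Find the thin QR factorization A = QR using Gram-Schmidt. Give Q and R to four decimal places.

Q = [[0.2673, -0.9163, -0.2981], [0.8018, 0.0398, 0.5963], [-0.5345, -0.3984, 0.7454]], R = [[3.7417, 1.0690, -5.6125], [0.0000, 3.5857, 1.9522], [0.0000, 0.0000, 2.3851]]

q_1 = a_1/‖a_1‖ = (1, 3, -2)/3.7417 = (0.2673, 0.8018, -0.5345).
r_{12} = q_1·a_2 = 1.0690.
u_2 = a_2 − 1.0690·q_1 = (-3.2857, 0.1429, -1.4286).
‖u_2‖ = 3.5857, so q_2 = (-0.9163, 0.0398, -0.3984).
r_{13} = q_1·a_3 = -5.6125; r_{23} = q_2·a_3 = 1.9522.
u_3 = a_3 + 5.6125·q_1 − 1.9522·q_2 = (-0.7111, 1.4222, 1.7778).
‖u_3‖ = 2.3851, so q_3 = (-0.2981, 0.5963, 0.7454).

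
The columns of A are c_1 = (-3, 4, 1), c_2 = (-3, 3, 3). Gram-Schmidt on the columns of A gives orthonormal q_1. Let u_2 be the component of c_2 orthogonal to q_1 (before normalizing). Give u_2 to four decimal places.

u_2 = (-0.2308, -0.6923, 2.0769)

c_1 = (-3, 4, 1); ‖c_1‖ = 5.0990, so q_1 = (-0.5883, 0.7845, 0.1961).
q_1·c_2 = (-0.5883)·(-3) + 0.7845·3 + 0.1961·3 = 4.7068.
u_2 = c_2 − 4.7068·q_1 = (-0.2308, -0.6923, 2.0769).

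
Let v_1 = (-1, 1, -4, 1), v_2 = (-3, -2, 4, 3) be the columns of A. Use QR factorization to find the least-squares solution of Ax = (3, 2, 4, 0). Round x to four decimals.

q_1 = v_1/‖v_1‖ = (-1, 1, -4, 1)/4.3589 = (-0.2294, 0.2294, -0.9177, 0.2294).
r_{12} = q_1·v_2 = -2.7530.
u_2 = v_2 + 2.7530·q_1 = (-3.6316, -1.3684, 1.4737, 3.6316).
‖u_2‖ = 5.5155, so q_2 = (-0.6584, -0.2481, 0.2672, 0.6584).
Qᵀb = (-3.9001, -1.4027).
Back-substitute: x_2 = -1.4027/5.5155 = -0.2543.
x_1 = (-3.9001 + 2.7530·(-0.2543))/4.3589 = -1.0554.

x = (-1.0554, -0.2543)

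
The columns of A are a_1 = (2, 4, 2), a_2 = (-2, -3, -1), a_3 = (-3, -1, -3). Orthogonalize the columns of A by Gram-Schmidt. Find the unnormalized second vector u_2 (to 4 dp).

q_1 = a_1/‖a_1‖ = (2, 4, 2)/4.8990 = (0.4082, 0.8165, 0.4082).
r_{12} = q_1·a_2 = -3.6742.
u_2 = a_2 + 3.6742·q_1 = (-0.5000, 0.0000, 0.5000).

u_2 = (-0.5000, 0.0000, 0.5000)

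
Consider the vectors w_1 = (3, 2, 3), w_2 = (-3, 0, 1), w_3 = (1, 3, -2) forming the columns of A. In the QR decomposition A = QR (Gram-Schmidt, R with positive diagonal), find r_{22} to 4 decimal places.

w_1 = (3, 2, 3); ‖w_1‖ = 4.6904, so q_1 = (0.6396, 0.4264, 0.6396).
q_1·w_2 = 0.6396·(-3) + 0.4264·0 + 0.6396·1 = -1.2792.
u_2 = w_2 + 1.2792·q_1 = (-2.1818, 0.5455, 1.8182).
r_{22} = ‖u_2‖ = 2.8920.

r_{22} = 2.8920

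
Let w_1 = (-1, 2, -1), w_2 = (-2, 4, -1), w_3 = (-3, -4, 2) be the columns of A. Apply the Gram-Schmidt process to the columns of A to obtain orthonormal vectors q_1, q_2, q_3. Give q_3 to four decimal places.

q_3 = (-0.8944, -0.4472, 0.0000)

w_1 = (-1, 2, -1); ‖w_1‖ = 2.4495, so q_1 = (-0.4082, 0.8165, -0.4082).
q_1·w_2 = (-0.4082)·(-2) + 0.8165·4 + (-0.4082)·(-1) = 4.4907.
u_2 = w_2 − 4.4907·q_1 = (-0.1667, 0.3333, 0.8333).
‖u_2‖ = 0.9129, so q_2 = (-0.1826, 0.3651, 0.9129).
q_1·w_3 = (-0.4082)·(-3) + 0.8165·(-4) + (-0.4082)·2 = -2.8577; q_2·w_3 = (-0.1826)·(-3) + 0.3651·(-4) + 0.9129·2 = 0.9129.
u_3 = w_3 + 2.8577·q_1 − 0.9129·q_2 = (-4.0000, -2.0000, 0.0000).
‖u_3‖ = 4.4721, so q_3 = (-0.8944, -0.4472, 0.0000).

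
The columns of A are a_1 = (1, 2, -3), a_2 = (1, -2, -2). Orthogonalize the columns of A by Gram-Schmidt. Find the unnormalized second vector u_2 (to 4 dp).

q_1 = a_1/‖a_1‖ = (1, 2, -3)/3.7417 = (0.2673, 0.5345, -0.8018).
r_{12} = q_1·a_2 = 0.8018.
u_2 = a_2 − 0.8018·q_1 = (0.7857, -2.4286, -1.3571).

u_2 = (0.7857, -2.4286, -1.3571)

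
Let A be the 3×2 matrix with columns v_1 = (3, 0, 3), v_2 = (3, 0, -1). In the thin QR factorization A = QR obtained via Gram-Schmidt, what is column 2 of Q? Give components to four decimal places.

q_2 = (0.7071, 0.0000, -0.7071)

v_1 = (3, 0, 3); ‖v_1‖ = 4.2426, so q_1 = (0.7071, 0.0000, 0.7071).
q_1·v_2 = 0.7071·3 + 0.0000·0 + 0.7071·(-1) = 1.4142.
u_2 = v_2 − 1.4142·q_1 = (2.0000, 0.0000, -2.0000).
‖u_2‖ = 2.8284, so q_2 = (0.7071, 0.0000, -0.7071).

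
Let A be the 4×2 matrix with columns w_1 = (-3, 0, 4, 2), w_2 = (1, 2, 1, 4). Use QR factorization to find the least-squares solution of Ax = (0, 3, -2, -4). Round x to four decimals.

e_1 = w_1/‖w_1‖ = (-3, 0, 4, 2)/5.3852 = (-0.5571, 0.0000, 0.7428, 0.3714).
r_{12} = e_1·w_2 = 1.6713.
u_2 = w_2 − 1.6713·e_1 = (1.9310, 2.0000, -0.2414, 3.3793).
‖u_2‖ = 4.3826, so e_2 = (0.4406, 0.4564, -0.0551, 0.7711).
Qᵀb = (-2.9711, -1.6051).
Back-substitute: x_2 = -1.6051/4.3826 = -0.3662.
x_1 = (-2.9711 − 1.6713·(-0.3662))/5.3852 = -0.4381.

x = (-0.4381, -0.3662)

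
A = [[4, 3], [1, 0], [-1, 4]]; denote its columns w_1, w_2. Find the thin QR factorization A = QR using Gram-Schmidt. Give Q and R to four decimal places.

Q = [[0.9428, 0.2639], [0.2357, -0.0960], [-0.2357, 0.9598]], R = [[4.2426, 1.8856], [0.0000, 4.6308]]

w_1 = (4, 1, -1); ‖w_1‖ = 4.2426, so q_1 = (0.9428, 0.2357, -0.2357).
q_1·w_2 = 0.9428·3 + 0.2357·0 + (-0.2357)·4 = 1.8856.
u_2 = w_2 − 1.8856·q_1 = (1.2222, -0.4444, 4.4444).
‖u_2‖ = 4.6308, so q_2 = (0.2639, -0.0960, 0.9598).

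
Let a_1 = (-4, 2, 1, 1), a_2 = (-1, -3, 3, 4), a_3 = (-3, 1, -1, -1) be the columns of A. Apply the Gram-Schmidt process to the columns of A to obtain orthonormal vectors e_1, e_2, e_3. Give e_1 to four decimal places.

e_1 = (-0.8528, 0.4264, 0.2132, 0.2132)

a_1 = (-4, 2, 1, 1); ‖a_1‖ = 4.6904, so e_1 = (-0.8528, 0.4264, 0.2132, 0.2132).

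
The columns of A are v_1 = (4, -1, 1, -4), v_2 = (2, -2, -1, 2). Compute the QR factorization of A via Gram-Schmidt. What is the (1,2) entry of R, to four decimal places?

q_1 = v_1/‖v_1‖ = (4, -1, 1, -4)/5.8310 = (0.6860, -0.1715, 0.1715, -0.6860).
r_{12} = q_1·v_2 = 0.1715.

r_{12} = 0.1715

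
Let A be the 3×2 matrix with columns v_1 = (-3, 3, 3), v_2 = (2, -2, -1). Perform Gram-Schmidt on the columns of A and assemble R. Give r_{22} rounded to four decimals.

v_1 = (-3, 3, 3); ‖v_1‖ = 5.1962, so q_1 = (-0.5774, 0.5774, 0.5774).
q_1·v_2 = (-0.5774)·2 + 0.5774·(-2) + 0.5774·(-1) = -2.8868.
u_2 = v_2 + 2.8868·q_1 = (0.3333, -0.3333, 0.6667).
r_{22} = ‖u_2‖ = 0.8165.

r_{22} = 0.8165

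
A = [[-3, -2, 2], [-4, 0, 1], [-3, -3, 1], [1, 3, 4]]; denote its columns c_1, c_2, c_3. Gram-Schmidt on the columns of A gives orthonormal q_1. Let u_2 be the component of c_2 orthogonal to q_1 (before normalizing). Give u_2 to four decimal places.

u_2 = (-0.4571, 2.0571, -1.4571, 2.4857)

c_1 = (-3, -4, -3, 1); ‖c_1‖ = 5.9161, so q_1 = (-0.5071, -0.6761, -0.5071, 0.1690).
q_1·c_2 = (-0.5071)·(-2) + (-0.6761)·0 + (-0.5071)·(-3) + 0.1690·3 = 3.0426.
u_2 = c_2 − 3.0426·q_1 = (-0.4571, 2.0571, -1.4571, 2.4857).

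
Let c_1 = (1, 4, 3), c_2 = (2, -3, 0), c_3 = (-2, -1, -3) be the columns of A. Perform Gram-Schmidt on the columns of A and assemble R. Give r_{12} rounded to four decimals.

c_1 = (1, 4, 3); ‖c_1‖ = 5.0990, so e_1 = (0.1961, 0.7845, 0.5883).
r_{12} = e_1·c_2 = -1.9612.

r_{12} = -1.9612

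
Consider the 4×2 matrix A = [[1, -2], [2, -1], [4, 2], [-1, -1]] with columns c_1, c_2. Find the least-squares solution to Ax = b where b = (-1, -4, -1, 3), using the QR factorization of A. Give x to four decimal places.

c_1 = (1, 2, 4, -1); ‖c_1‖ = 4.6904, so q_1 = (0.2132, 0.4264, 0.8528, -0.2132).
q_1·c_2 = 0.2132·(-2) + 0.4264·(-1) + 0.8528·2 + (-0.2132)·(-1) = 1.0660.
u_2 = c_2 − 1.0660·q_1 = (-2.2273, -1.4545, 1.0909, -0.7727).
‖u_2‖ = 2.9772, so q_2 = (-0.7481, -0.4886, 0.3664, -0.2595).
Qᵀb = (-3.4112, 1.5573).
Back-substitute: x_2 = 1.5573/2.9772 = 0.5231.
x_1 = (-3.4112 − 1.0660·0.5231)/4.6904 = -0.8462.

x = (-0.8462, 0.5231)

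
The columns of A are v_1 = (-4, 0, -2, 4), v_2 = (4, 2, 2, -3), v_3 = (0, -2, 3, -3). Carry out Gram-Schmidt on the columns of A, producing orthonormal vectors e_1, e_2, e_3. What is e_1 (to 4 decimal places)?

e_1 = (-0.6667, 0.0000, -0.3333, 0.6667)

e_1 = v_1/‖v_1‖ = (-4, 0, -2, 4)/6.0000 = (-0.6667, 0.0000, -0.3333, 0.6667).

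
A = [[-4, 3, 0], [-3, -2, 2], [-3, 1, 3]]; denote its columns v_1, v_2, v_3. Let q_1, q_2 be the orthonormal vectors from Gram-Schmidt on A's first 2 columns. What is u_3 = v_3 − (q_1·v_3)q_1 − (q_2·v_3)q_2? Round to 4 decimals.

v_1 = (-4, -3, -3); ‖v_1‖ = 5.8310, so q_1 = (-0.6860, -0.5145, -0.5145).
q_1·v_2 = (-0.6860)·3 + (-0.5145)·(-2) + (-0.5145)·1 = -1.5435.
u_2 = v_2 + 1.5435·q_1 = (1.9412, -2.7941, 0.2059).
‖u_2‖ = 3.4085, so q_2 = (0.5695, -0.8198, 0.0604).
q_1·v_3 = (-0.6860)·0 + (-0.5145)·2 + (-0.5145)·3 = -2.5725; q_2·v_3 = 0.5695·0 + (-0.8198)·2 + 0.0604·3 = -1.4583.
u_3 = v_3 + 2.5725·q_1 + 1.4583·q_2 = (-0.9342, -0.5190, 1.7646).

u_3 = (-0.9342, -0.5190, 1.7646)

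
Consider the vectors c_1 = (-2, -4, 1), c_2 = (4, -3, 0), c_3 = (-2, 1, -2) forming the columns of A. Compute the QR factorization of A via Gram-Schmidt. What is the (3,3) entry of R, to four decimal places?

r_{33} = 2.0389

e_1 = c_1/‖c_1‖ = (-2, -4, 1)/4.5826 = (-0.4364, -0.8729, 0.2182).
r_{12} = e_1·c_2 = 0.8729.
u_2 = c_2 − 0.8729·e_1 = (4.3810, -2.2381, -0.1905).
‖u_2‖ = 4.9232, so e_2 = (0.8899, -0.4546, -0.0387).
r_{13} = e_1·c_3 = -0.4364; r_{23} = e_2·c_3 = -2.1569.
u_3 = c_3 + 0.4364·e_1 + 2.1569·e_2 = (-0.2711, -0.3615, -1.9882).
r_{33} = ‖u_3‖ = 2.0389.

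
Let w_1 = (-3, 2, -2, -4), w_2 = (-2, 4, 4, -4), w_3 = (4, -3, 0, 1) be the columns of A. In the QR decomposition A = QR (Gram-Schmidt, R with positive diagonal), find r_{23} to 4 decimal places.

r_{23} = -1.5275

w_1 = (-3, 2, -2, -4); ‖w_1‖ = 5.7446, so q_1 = (-0.5222, 0.3482, -0.3482, -0.6963).
q_1·w_2 = (-0.5222)·(-2) + 0.3482·4 + (-0.3482)·4 + (-0.6963)·(-4) = 3.8297.
u_2 = w_2 − 3.8297·q_1 = (0.0000, 2.6667, 5.3333, -1.3333).
‖u_2‖ = 6.1101, so q_2 = (0.0000, 0.4364, 0.8729, -0.2182).
r_{23} = q_2·w_3 = -1.5275.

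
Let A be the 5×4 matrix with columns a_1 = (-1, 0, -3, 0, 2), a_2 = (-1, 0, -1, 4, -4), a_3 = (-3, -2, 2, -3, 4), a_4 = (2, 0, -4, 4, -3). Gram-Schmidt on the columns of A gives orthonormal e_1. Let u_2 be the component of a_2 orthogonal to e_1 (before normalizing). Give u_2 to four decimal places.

u_2 = (-1.2857, 0.0000, -1.8571, 4.0000, -3.4286)

a_1 = (-1, 0, -3, 0, 2); ‖a_1‖ = 3.7417, so e_1 = (-0.2673, 0.0000, -0.8018, 0.0000, 0.5345).
e_1·a_2 = (-0.2673)·(-1) + 0.0000·0 + (-0.8018)·(-1) + 0.0000·4 + 0.5345·(-4) = -1.0690.
u_2 = a_2 + 1.0690·e_1 = (-1.2857, 0.0000, -1.8571, 4.0000, -3.4286).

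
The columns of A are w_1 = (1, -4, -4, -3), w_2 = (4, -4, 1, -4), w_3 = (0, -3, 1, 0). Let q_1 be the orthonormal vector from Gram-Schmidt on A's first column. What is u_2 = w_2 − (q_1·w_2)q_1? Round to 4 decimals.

u_2 = (3.3333, -1.3333, 3.6667, -2.0000)

w_1 = (1, -4, -4, -3); ‖w_1‖ = 6.4807, so q_1 = (0.1543, -0.6172, -0.6172, -0.4629).
q_1·w_2 = 0.1543·4 + (-0.6172)·(-4) + (-0.6172)·1 + (-0.4629)·(-4) = 4.3205.
u_2 = w_2 − 4.3205·q_1 = (3.3333, -1.3333, 3.6667, -2.0000).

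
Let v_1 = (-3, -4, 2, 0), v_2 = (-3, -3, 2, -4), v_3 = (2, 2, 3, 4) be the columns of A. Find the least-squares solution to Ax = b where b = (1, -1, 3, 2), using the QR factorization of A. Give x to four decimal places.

v_1 = (-3, -4, 2, 0); ‖v_1‖ = 5.3852, so e_1 = (-0.5571, -0.7428, 0.3714, 0.0000).
e_1·v_2 = (-0.5571)·(-3) + (-0.7428)·(-3) + 0.3714·2 + 0.0000·(-4) = 4.6424.
u_2 = v_2 − 4.6424·e_1 = (-0.4138, 0.4483, 0.2759, -4.0000).
‖u_2‖ = 4.0556, so e_2 = (-0.1020, 0.1105, 0.0680, -0.9863).
e_1·v_3 = (-0.5571)·2 + (-0.7428)·2 + 0.3714·3 + 0.0000·4 = -1.4856; e_2·v_3 = (-0.1020)·2 + 0.1105·2 + 0.0680·3 + (-0.9863)·4 = -3.7241.
u_3 = v_3 + 1.4856·e_1 + 3.7241·e_2 = (0.7925, 1.3082, 3.8050, 0.3270).
‖u_3‖ = 4.1139, so e_3 = (0.1926, 0.3180, 0.9249, 0.0795).
Qᵀb = (1.2999, -1.9811, 2.8084).
Back-substitute: x_3 = 2.8084/4.1139 = 0.6826.
x_2 = (-1.9811 + 3.7241·0.6826)/4.0556 = 0.1384.
x_1 = (1.2999 − 4.6424·0.1384 + 1.4856·0.6826)/5.3852 = 0.3104.

x = (0.3104, 0.1384, 0.6826)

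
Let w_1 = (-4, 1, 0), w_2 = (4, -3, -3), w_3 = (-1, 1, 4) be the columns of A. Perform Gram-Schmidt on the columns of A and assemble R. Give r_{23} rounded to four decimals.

w_1 = (-4, 1, 0); ‖w_1‖ = 4.1231, so q_1 = (-0.9701, 0.2425, 0.0000).
q_1·w_2 = (-0.9701)·4 + 0.2425·(-3) + 0.0000·(-3) = -4.6082.
u_2 = w_2 + 4.6082·q_1 = (-0.4706, -1.8824, -3.0000).
‖u_2‖ = 3.5728, so q_2 = (-0.1317, -0.5269, -0.8397).
r_{23} = q_2·w_3 = -3.7539.

r_{23} = -3.7539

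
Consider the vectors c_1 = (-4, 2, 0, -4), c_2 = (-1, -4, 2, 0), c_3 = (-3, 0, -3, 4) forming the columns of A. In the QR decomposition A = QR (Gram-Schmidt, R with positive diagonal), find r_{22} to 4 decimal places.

c_1 = (-4, 2, 0, -4); ‖c_1‖ = 6.0000, so e_1 = (-0.6667, 0.3333, 0.0000, -0.6667).
e_1·c_2 = (-0.6667)·(-1) + 0.3333·(-4) + 0.0000·2 + (-0.6667)·0 = -0.6667.
u_2 = c_2 + 0.6667·e_1 = (-1.4444, -3.7778, 2.0000, -0.4444).
r_{22} = ‖u_2‖ = 4.5338.

r_{22} = 4.5338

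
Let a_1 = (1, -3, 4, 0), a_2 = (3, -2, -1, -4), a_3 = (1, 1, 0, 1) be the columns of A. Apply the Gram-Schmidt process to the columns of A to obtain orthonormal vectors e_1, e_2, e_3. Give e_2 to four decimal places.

a_1 = (1, -3, 4, 0); ‖a_1‖ = 5.0990, so e_1 = (0.1961, -0.5883, 0.7845, 0.0000).
e_1·a_2 = 0.1961·3 + (-0.5883)·(-2) + 0.7845·(-1) + 0.0000·(-4) = 0.9806.
u_2 = a_2 − 0.9806·e_1 = (2.8077, -1.4231, -1.7692, -4.0000).
‖u_2‖ = 5.3887, so e_2 = (0.5210, -0.2641, -0.3283, -0.7423).

e_2 = (0.5210, -0.2641, -0.3283, -0.7423)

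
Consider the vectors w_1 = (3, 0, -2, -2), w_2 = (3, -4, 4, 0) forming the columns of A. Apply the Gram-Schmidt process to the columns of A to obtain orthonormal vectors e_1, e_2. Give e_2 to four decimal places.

e_2 = (0.4413, -0.6251, 0.6435, 0.0184)

w_1 = (3, 0, -2, -2); ‖w_1‖ = 4.1231, so e_1 = (0.7276, 0.0000, -0.4851, -0.4851).
e_1·w_2 = 0.7276·3 + 0.0000·(-4) + (-0.4851)·4 + (-0.4851)·0 = 0.2425.
u_2 = w_2 − 0.2425·e_1 = (2.8235, -4.0000, 4.1176, 0.1176).
‖u_2‖ = 6.3985, so e_2 = (0.4413, -0.6251, 0.6435, 0.0184).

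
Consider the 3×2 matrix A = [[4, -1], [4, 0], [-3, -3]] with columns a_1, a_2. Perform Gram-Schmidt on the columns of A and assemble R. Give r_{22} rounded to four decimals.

r_{22} = 3.0644

a_1 = (4, 4, -3); ‖a_1‖ = 6.4031, so e_1 = (0.6247, 0.6247, -0.4685).
e_1·a_2 = 0.6247·(-1) + 0.6247·0 + (-0.4685)·(-3) = 0.7809.
u_2 = a_2 − 0.7809·e_1 = (-1.4878, -0.4878, -2.6341).
r_{22} = ‖u_2‖ = 3.0644.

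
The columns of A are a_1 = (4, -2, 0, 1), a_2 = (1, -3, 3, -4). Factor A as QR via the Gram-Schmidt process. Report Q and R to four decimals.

q_1 = a_1/‖a_1‖ = (4, -2, 0, 1)/4.5826 = (0.8729, -0.4364, 0.0000, 0.2182).
r_{12} = q_1·a_2 = 1.3093.
u_2 = a_2 − 1.3093·q_1 = (-0.1429, -2.4286, 3.0000, -4.2857).
‖u_2‖ = 5.7694, so q_2 = (-0.0248, -0.4209, 0.5200, -0.7428).

Q = [[0.8729, -0.0248], [-0.4364, -0.4209], [0.0000, 0.5200], [0.2182, -0.7428]], R = [[4.5826, 1.3093], [0.0000, 5.7694]]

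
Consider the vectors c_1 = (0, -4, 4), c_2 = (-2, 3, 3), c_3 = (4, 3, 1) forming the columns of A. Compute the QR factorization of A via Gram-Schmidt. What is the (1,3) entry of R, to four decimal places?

r_{13} = -1.4142

e_1 = c_1/‖c_1‖ = (0, -4, 4)/5.6569 = (0.0000, -0.7071, 0.7071).
r_{13} = e_1·c_3 = -1.4142.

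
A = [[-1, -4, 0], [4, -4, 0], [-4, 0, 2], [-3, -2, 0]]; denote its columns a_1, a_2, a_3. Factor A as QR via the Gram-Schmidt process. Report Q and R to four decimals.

Q = [[-0.1543, -0.6988, -0.2082], [0.6172, -0.5784, 0.4165], [-0.6172, -0.0964, 0.7809], [-0.4629, -0.4097, -0.4165]], R = [[6.4807, -0.9258, -1.2344], [0.0000, 5.9281, -0.1928], [0.0000, 0.0000, 1.5617]]

a_1 = (-1, 4, -4, -3); ‖a_1‖ = 6.4807, so q_1 = (-0.1543, 0.6172, -0.6172, -0.4629).
q_1·a_2 = (-0.1543)·(-4) + 0.6172·(-4) + (-0.6172)·0 + (-0.4629)·(-2) = -0.9258.
u_2 = a_2 + 0.9258·q_1 = (-4.1429, -3.4286, -0.5714, -2.4286).
‖u_2‖ = 5.9281, so q_2 = (-0.6988, -0.5784, -0.0964, -0.4097).
q_1·a_3 = (-0.1543)·0 + 0.6172·0 + (-0.6172)·2 + (-0.4629)·0 = -1.2344; q_2·a_3 = (-0.6988)·0 + (-0.5784)·0 + (-0.0964)·2 + (-0.4097)·0 = -0.1928.
u_3 = a_3 + 1.2344·q_1 + 0.1928·q_2 = (-0.3252, 0.6504, 1.2195, -0.6504).
‖u_3‖ = 1.5617, so q_3 = (-0.2082, 0.4165, 0.7809, -0.4165).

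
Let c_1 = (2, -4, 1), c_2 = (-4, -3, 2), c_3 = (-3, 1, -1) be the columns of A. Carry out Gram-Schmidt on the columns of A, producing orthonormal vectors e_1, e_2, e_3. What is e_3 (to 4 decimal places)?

e_1 = c_1/‖c_1‖ = (2, -4, 1)/4.5826 = (0.4364, -0.8729, 0.2182).
r_{12} = e_1·c_2 = 1.3093.
u_2 = c_2 − 1.3093·e_1 = (-4.5714, -1.8571, 1.7143).
‖u_2‖ = 5.2236, so e_2 = (-0.8752, -0.3555, 0.3282).
r_{13} = e_1·c_3 = -2.4004; r_{23} = e_2·c_3 = 1.9417.
u_3 = c_3 + 2.4004·e_1 − 1.9417·e_2 = (-0.2531, -0.4049, -1.1134).
‖u_3‖ = 1.2115, so e_3 = (-0.2089, -0.3342, -0.9191).

e_3 = (-0.2089, -0.3342, -0.9191)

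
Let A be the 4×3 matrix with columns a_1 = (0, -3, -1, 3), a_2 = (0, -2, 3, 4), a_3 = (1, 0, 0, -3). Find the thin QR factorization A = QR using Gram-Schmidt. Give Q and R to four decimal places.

Q = [[0.0000, 0.0000, 0.4800], [-0.6882, 0.0889, -0.6316], [-0.2294, 0.9148, 0.2915], [0.6882, 0.3939, -0.5345]], R = [[4.3589, 3.4412, -2.0647], [0.0000, 4.1422, -1.1817], [0.0000, 0.0000, 2.0834]]

a_1 = (0, -3, -1, 3); ‖a_1‖ = 4.3589, so q_1 = (0.0000, -0.6882, -0.2294, 0.6882).
q_1·a_2 = 0.0000·0 + (-0.6882)·(-2) + (-0.2294)·3 + 0.6882·4 = 3.4412.
u_2 = a_2 − 3.4412·q_1 = (0.0000, 0.3684, 3.7895, 1.6316).
‖u_2‖ = 4.1422, so q_2 = (0.0000, 0.0889, 0.9148, 0.3939).
q_1·a_3 = 0.0000·1 + (-0.6882)·0 + (-0.2294)·0 + 0.6882·(-3) = -2.0647; q_2·a_3 = 0.0000·1 + 0.0889·0 + 0.9148·0 + 0.3939·(-3) = -1.1817.
u_3 = a_3 + 2.0647·q_1 + 1.1817·q_2 = (1.0000, -1.3160, 0.6074, -1.1135).
‖u_3‖ = 2.0834, so q_3 = (0.4800, -0.6316, 0.2915, -0.5345).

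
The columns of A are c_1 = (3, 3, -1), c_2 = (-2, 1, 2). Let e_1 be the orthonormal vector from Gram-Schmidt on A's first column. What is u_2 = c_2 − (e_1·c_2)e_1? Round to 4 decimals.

u_2 = (-1.2105, 1.7895, 1.7368)

c_1 = (3, 3, -1); ‖c_1‖ = 4.3589, so e_1 = (0.6882, 0.6882, -0.2294).
e_1·c_2 = 0.6882·(-2) + 0.6882·1 + (-0.2294)·2 = -1.1471.
u_2 = c_2 + 1.1471·e_1 = (-1.2105, 1.7895, 1.7368).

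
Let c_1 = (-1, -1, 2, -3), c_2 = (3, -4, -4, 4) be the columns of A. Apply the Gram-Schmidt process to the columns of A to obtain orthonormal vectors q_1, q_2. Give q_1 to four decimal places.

q_1 = (-0.2582, -0.2582, 0.5164, -0.7746)

c_1 = (-1, -1, 2, -3); ‖c_1‖ = 3.8730, so q_1 = (-0.2582, -0.2582, 0.5164, -0.7746).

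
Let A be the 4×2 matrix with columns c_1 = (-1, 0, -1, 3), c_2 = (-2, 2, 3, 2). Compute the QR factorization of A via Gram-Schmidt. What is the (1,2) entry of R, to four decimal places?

r_{12} = 1.5076

e_1 = c_1/‖c_1‖ = (-1, 0, -1, 3)/3.3166 = (-0.3015, 0.0000, -0.3015, 0.9045).
r_{12} = e_1·c_2 = 1.5076.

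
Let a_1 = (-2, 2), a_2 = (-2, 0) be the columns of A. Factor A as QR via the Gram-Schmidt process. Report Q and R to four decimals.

e_1 = a_1/‖a_1‖ = (-2, 2)/2.8284 = (-0.7071, 0.7071).
r_{12} = e_1·a_2 = 1.4142.
u_2 = a_2 − 1.4142·e_1 = (-1.0000, -1.0000).
‖u_2‖ = 1.4142, so e_2 = (-0.7071, -0.7071).

Q = [[-0.7071, -0.7071], [0.7071, -0.7071]], R = [[2.8284, 1.4142], [0.0000, 1.4142]]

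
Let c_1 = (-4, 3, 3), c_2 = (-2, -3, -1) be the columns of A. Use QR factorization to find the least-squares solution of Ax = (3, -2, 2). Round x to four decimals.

x = (-0.3826, -0.2522)

e_1 = c_1/‖c_1‖ = (-4, 3, 3)/5.8310 = (-0.6860, 0.5145, 0.5145).
r_{12} = e_1·c_2 = -0.6860.
u_2 = c_2 + 0.6860·e_1 = (-2.4706, -2.6471, -0.6471).
‖u_2‖ = 3.6782, so e_2 = (-0.6717, -0.7197, -0.1759).
Qᵀb = (-2.0580, -0.9276).
Back-substitute: x_2 = -0.9276/3.6782 = -0.2522.
x_1 = (-2.0580 + 0.6860·(-0.2522))/5.8310 = -0.3826.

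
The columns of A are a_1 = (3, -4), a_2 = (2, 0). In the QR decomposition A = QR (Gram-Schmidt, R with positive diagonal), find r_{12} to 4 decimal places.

e_1 = a_1/‖a_1‖ = (3, -4)/5.0000 = (0.6000, -0.8000).
r_{12} = e_1·a_2 = 1.2000.

r_{12} = 1.2000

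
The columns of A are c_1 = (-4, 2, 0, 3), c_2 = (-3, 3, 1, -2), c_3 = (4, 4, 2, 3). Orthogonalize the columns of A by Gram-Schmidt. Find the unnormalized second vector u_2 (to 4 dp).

c_1 = (-4, 2, 0, 3); ‖c_1‖ = 5.3852, so e_1 = (-0.7428, 0.3714, 0.0000, 0.5571).
e_1·c_2 = (-0.7428)·(-3) + 0.3714·3 + 0.0000·1 + 0.5571·(-2) = 2.2283.
u_2 = c_2 − 2.2283·e_1 = (-1.3448, 2.1724, 1.0000, -3.2414).

u_2 = (-1.3448, 2.1724, 1.0000, -3.2414)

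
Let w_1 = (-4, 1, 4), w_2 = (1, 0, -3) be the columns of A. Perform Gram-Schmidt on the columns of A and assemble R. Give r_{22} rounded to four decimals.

q_1 = w_1/‖w_1‖ = (-4, 1, 4)/5.7446 = (-0.6963, 0.1741, 0.6963).
r_{12} = q_1·w_2 = -2.7852.
u_2 = w_2 + 2.7852·q_1 = (-0.9394, 0.4848, -1.0606).
r_{22} = ‖u_2‖ = 1.4975.

r_{22} = 1.4975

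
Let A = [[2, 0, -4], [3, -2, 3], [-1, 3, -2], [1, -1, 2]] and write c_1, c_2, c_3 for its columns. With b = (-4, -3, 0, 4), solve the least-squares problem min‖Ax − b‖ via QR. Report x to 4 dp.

c_1 = (2, 3, -1, 1); ‖c_1‖ = 3.8730, so q_1 = (0.5164, 0.7746, -0.2582, 0.2582).
q_1·c_2 = 0.5164·0 + 0.7746·(-2) + (-0.2582)·3 + 0.2582·(-1) = -2.5820.
u_2 = c_2 + 2.5820·q_1 = (1.3333, 0.0000, 2.3333, -0.3333).
‖u_2‖ = 2.7080, so q_2 = (0.4924, 0.0000, 0.8616, -0.1231).
q_1·c_3 = 0.5164·(-4) + 0.7746·3 + (-0.2582)·(-2) + 0.2582·2 = 1.2910; q_2·c_3 = 0.4924·(-4) + 0.0000·3 + 0.8616·(-2) + (-0.1231)·2 = -3.9389.
u_3 = c_3 − 1.2910·q_1 + 3.9389·q_2 = (-2.7273, 2.0000, 1.7273, 1.1818).
‖u_3‖ = 3.9772, so q_3 = (-0.6857, 0.5029, 0.4343, 0.2971).
Qᵀb = (-3.3566, -2.4618, 2.4229).
Back-substitute: x_3 = 2.4229/3.9772 = 0.6092.
x_2 = (-2.4618 + 3.9389·0.6092)/2.7080 = -0.0230.
x_1 = (-3.3566 + 2.5820·(-0.0230) − 1.2910·0.6092)/3.8730 = -1.0851.

x = (-1.0851, -0.0230, 0.6092)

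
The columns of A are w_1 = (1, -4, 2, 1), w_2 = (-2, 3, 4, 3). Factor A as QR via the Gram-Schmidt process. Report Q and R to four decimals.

Q = [[0.2132, -0.3040], [-0.8528, 0.4003], [0.4264, 0.6969], [0.2132, 0.5115]], R = [[4.6904, -0.6396], [0.0000, 6.1311]]

q_1 = w_1/‖w_1‖ = (1, -4, 2, 1)/4.6904 = (0.2132, -0.8528, 0.4264, 0.2132).
r_{12} = q_1·w_2 = -0.6396.
u_2 = w_2 + 0.6396·q_1 = (-1.8636, 2.4545, 4.2727, 3.1364).
‖u_2‖ = 6.1311, so q_2 = (-0.3040, 0.4003, 0.6969, 0.5115).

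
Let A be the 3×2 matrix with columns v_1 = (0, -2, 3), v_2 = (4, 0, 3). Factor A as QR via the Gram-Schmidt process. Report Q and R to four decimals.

Q = [[0.0000, 0.9233], [-0.5547, 0.3196], [0.8321, 0.2131]], R = [[3.6056, 2.4962], [0.0000, 4.3323]]

v_1 = (0, -2, 3); ‖v_1‖ = 3.6056, so q_1 = (0.0000, -0.5547, 0.8321).
q_1·v_2 = 0.0000·4 + (-0.5547)·0 + 0.8321·3 = 2.4962.
u_2 = v_2 − 2.4962·q_1 = (4.0000, 1.3846, 0.9231).
‖u_2‖ = 4.3323, so q_2 = (0.9233, 0.3196, 0.2131).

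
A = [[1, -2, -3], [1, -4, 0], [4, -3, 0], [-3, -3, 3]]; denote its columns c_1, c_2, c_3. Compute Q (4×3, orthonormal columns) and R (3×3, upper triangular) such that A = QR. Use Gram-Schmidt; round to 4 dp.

Q = [[0.1925, -0.2817, -0.8607], [0.1925, -0.6198, -0.0861], [0.7698, -0.2817, 0.4303], [-0.5774, -0.6761, 0.2582]], R = [[5.1962, -1.7321, -2.3094], [0.0000, 5.9161, -1.1832], [0.0000, 0.0000, 3.3566]]

e_1 = c_1/‖c_1‖ = (1, 1, 4, -3)/5.1962 = (0.1925, 0.1925, 0.7698, -0.5774).
r_{12} = e_1·c_2 = -1.7321.
u_2 = c_2 + 1.7321·e_1 = (-1.6667, -3.6667, -1.6667, -4.0000).
‖u_2‖ = 5.9161, so e_2 = (-0.2817, -0.6198, -0.2817, -0.6761).
r_{13} = e_1·c_3 = -2.3094; r_{23} = e_2·c_3 = -1.1832.
u_3 = c_3 + 2.3094·e_1 + 1.1832·e_2 = (-2.8889, -0.2889, 1.4444, 0.8667).
‖u_3‖ = 3.3566, so e_3 = (-0.8607, -0.0861, 0.4303, 0.2582).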